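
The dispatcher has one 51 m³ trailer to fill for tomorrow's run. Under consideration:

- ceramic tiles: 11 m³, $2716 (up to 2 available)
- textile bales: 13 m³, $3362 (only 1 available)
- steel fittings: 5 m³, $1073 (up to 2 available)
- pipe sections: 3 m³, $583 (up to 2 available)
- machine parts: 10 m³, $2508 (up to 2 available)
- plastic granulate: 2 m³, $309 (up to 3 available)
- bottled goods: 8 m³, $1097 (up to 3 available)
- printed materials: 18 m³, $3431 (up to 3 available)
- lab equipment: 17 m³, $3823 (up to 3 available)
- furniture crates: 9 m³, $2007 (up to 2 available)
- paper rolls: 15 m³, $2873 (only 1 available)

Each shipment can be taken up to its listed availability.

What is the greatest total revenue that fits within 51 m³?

By revenue per m³: textile bales 258.62, machine parts 250.80, ceramic tiles 246.91 lead.
Ceramic tiles + textile bales + steel fittings + 2×machine parts + plastic granulate uses 51 of the 51 m³ and totals 12476.
Every other selection either busts 51 m³ or exceeds an availability limit or fails to beat 12476.

12476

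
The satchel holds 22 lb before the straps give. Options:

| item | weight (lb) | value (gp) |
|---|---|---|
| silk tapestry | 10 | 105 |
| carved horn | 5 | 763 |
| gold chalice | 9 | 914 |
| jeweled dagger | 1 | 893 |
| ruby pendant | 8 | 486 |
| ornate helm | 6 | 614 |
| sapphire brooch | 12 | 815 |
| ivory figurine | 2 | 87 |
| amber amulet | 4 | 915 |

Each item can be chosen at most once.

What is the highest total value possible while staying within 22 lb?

3572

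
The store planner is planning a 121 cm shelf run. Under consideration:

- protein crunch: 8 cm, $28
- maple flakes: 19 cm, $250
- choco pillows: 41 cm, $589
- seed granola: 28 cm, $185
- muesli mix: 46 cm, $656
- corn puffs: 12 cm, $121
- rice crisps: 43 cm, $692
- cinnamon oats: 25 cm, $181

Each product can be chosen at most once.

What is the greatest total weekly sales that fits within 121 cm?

Density check — rice crisps 16.09, choco pillows 14.37, muesli mix 14.26 are the best per cm.
Filling by ratio: maple flakes + choco pillows + corn puffs + rice crisps for 1652, with 6 cm left unused.
Dropping choco pillows frees 41 cm; slotting in muesli mix (46 cm) lifts the total to 1719 at 120 cm.

1719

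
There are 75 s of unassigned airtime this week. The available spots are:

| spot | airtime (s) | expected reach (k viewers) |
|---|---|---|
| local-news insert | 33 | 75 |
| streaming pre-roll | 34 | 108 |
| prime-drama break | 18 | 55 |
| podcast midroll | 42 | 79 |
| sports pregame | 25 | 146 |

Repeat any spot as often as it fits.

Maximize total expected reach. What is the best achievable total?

438

3×sports pregame uses 75 of the 75 s and totals 438.
Every other selection either busts 75 s or fails to beat 438.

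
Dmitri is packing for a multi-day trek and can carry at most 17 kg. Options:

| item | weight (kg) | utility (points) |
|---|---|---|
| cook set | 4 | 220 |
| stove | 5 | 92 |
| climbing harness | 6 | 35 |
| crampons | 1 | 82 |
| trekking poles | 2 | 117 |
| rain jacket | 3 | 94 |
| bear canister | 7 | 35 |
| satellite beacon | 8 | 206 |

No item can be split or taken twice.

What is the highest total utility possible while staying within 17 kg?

637

Greedy by ratio would take cook set + stove + crampons + trekking poles + rain jacket: 15 kg used, total 605.
Replace stove and crampons with satellite beacon: the trade gains 32 net, giving 637 at 17 kg.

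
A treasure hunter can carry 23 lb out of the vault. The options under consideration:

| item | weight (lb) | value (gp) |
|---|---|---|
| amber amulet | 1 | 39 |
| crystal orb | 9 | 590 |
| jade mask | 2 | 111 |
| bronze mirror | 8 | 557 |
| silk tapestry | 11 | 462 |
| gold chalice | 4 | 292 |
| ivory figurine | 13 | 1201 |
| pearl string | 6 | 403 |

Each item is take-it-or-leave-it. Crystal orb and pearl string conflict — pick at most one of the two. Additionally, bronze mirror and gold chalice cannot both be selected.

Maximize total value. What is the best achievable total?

Taking gold chalice + ivory figurine + pearl string: 23 lb used, 1896 in value.
Next best is jade mask + bronze mirror + ivory figurine at 1869 (23 lb) — short by 27.

1896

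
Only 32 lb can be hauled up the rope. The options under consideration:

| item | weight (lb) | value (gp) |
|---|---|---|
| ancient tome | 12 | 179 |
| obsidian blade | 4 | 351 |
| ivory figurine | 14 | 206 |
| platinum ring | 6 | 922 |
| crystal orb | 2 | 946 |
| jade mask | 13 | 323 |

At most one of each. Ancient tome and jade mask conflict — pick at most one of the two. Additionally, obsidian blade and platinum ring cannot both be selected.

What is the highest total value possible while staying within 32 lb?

Platinum ring + crystal orb + jade mask uses 21 of the 32 lb and totals 2191.
Nothing else feasible within 32 lb beats 2191.

2191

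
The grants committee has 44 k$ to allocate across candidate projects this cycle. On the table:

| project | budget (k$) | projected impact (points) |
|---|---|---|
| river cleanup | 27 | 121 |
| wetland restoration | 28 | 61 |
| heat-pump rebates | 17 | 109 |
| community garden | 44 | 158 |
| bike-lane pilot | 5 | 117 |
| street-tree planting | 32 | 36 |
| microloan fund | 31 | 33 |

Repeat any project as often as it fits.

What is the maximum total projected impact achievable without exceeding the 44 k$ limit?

936

Taking 8×bike-lane pilot: 40 k$ used, 936 in projected impact.
No other feasible combination exceeds 936.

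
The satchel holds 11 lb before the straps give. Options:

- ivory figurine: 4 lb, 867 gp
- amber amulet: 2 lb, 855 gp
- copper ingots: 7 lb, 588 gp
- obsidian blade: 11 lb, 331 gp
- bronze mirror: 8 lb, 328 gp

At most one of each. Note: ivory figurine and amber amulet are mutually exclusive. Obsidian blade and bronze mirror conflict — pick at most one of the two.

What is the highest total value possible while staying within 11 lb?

1455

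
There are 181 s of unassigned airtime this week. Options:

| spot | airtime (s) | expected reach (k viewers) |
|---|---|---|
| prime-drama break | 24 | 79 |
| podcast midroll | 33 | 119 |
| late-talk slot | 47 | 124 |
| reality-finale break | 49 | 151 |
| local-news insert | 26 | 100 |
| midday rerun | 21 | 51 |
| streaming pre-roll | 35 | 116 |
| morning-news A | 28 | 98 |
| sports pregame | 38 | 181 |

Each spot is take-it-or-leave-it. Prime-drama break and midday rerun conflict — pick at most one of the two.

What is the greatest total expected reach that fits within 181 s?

667

By expected reach per s: sports pregame 4.76, local-news insert 3.85, podcast midroll 3.61, morning-news A 3.50 lead.
A density-first pass picks podcast midroll + local-news insert + midday rerun + streaming pre-roll + morning-news A + sports pregame — 665 at 181 s.
Replace midday rerun and morning-news A with reality-finale break: the trade gains 2 net, giving 667 at 181 s.
The closest alternative, podcast midroll + local-news insert + midday rerun + streaming pre-roll + morning-news A + sports pregame, reaches only 665.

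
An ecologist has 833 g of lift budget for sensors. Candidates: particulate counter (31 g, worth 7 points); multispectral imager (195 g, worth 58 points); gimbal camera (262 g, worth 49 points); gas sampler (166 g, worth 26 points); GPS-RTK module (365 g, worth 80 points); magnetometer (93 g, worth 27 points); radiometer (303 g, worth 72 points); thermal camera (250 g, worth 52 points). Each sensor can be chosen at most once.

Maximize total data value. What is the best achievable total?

Density check — multispectral imager 0.30, magnetometer 0.29, radiometer 0.24, particulate counter 0.23 are the best per g.
Greedy by ratio would take particulate counter + multispectral imager + gas sampler + magnetometer + radiometer: 788 g used, total 190.
Replace gas sampler and radiometer with gimbal camera + thermal camera: the trade gains 3 net, giving 193 at 831 g.
Runner-up multispectral imager + gas sampler + GPS-RTK module + magnetometer tops out at 191.

193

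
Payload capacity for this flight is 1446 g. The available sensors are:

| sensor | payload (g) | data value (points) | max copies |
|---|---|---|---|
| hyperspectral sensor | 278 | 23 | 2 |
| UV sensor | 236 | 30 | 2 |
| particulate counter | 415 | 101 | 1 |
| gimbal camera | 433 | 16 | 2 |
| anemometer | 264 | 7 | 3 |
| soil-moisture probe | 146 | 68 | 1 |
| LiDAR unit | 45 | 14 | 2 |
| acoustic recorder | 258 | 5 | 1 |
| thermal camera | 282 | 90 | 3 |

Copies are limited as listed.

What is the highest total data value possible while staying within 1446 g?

Ranking by ratio (data value/g): soil-moisture probe 0.47, thermal camera 0.32, LiDAR unit 0.31, particulate counter 0.24.
Taking the top-ratio sensors first gives UV sensor + soil-moisture probe + 2×LiDAR unit + 3×thermal camera for 396 (1318 g).
The 326 g tied up in UV sensor and 2×LiDAR unit is better spent on particulate counter — total rises to 439 (1407 g).
That's the maximum — no swap from here does better than 439.

439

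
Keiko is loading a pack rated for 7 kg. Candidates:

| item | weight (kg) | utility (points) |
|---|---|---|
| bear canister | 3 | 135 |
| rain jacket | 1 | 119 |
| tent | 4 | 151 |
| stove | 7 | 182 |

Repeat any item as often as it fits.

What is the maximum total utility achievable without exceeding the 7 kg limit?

7×rain jacket uses 7 of the 7 kg and totals 833.

833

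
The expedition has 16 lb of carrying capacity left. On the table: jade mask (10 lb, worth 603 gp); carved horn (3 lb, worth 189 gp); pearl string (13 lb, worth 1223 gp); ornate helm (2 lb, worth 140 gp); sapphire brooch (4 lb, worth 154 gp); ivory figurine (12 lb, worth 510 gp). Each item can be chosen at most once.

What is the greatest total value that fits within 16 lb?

Density check — pearl string 94.08, ornate helm 70.00, carved horn 63.00, jade mask 60.30 are the best per lb.
Greedy by ratio would take pearl string + ornate helm: 15 lb used, total 1363.
Dropping ornate helm frees 2 lb; slotting in carved horn (3 lb) lifts the total to 1412 at 16 lb.
An exhaustive check of the 64 subsets confirms 1412.

1412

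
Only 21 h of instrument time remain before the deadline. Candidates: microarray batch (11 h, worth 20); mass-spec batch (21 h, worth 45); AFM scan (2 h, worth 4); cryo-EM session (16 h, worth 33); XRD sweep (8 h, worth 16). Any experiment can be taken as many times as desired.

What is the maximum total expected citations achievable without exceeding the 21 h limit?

45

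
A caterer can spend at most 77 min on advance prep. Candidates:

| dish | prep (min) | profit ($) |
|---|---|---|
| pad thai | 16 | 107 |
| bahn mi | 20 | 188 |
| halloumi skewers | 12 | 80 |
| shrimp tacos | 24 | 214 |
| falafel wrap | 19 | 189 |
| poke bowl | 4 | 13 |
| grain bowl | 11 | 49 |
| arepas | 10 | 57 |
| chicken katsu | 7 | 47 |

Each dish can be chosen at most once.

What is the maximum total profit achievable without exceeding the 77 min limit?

671

Filling by ratio: bahn mi + shrimp tacos + falafel wrap + poke bowl + chicken katsu for 651, with 3 min left unused.
Dropping poke bowl and chicken katsu frees 11 min; slotting in halloumi skewers (12 min) lifts the total to 671 at 75 min.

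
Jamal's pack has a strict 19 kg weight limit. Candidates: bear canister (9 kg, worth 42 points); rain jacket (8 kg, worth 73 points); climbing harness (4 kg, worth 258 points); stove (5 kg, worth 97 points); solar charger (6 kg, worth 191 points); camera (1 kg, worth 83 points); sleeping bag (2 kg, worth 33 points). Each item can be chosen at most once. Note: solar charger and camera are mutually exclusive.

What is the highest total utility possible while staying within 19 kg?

Taking climbing harness + stove + solar charger + sleeping bag: 17 kg used, 579 in utility.
The closest alternative, climbing harness + stove + solar charger, reaches only 546.

579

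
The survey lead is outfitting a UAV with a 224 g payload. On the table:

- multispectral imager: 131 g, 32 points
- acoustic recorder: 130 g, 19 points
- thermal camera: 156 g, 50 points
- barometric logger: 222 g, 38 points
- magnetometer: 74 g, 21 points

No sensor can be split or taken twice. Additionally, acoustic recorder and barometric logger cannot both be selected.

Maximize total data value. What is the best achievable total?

Taking the top-ratio sensors first gives thermal camera for 50 (156 g).
The 156 g tied up in thermal camera is better spent on multispectral imager + magnetometer — total rises to 53 (205 g).

53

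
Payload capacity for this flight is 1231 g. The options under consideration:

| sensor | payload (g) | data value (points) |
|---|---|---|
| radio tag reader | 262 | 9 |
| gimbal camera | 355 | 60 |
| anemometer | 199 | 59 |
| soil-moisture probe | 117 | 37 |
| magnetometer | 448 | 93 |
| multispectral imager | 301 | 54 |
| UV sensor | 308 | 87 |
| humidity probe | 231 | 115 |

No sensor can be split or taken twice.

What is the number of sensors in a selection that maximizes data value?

5

Optimal total is 358.
gimbal camera + anemometer + soil-moisture probe + UV sensor + humidity probe hits 358 at 1210 g.
All optima have 5 sensors.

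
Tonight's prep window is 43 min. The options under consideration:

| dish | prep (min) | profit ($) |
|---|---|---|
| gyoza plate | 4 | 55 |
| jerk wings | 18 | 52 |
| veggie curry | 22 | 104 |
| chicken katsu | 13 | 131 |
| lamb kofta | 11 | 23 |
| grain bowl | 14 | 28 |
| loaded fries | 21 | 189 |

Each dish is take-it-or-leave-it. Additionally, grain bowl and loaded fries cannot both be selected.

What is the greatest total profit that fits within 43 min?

Gyoza plate + chicken katsu + loaded fries uses 38 of the 43 min and totals 375.
The spare 5 min is too small for any remaining dish, and no feasible exchange beats 375.

375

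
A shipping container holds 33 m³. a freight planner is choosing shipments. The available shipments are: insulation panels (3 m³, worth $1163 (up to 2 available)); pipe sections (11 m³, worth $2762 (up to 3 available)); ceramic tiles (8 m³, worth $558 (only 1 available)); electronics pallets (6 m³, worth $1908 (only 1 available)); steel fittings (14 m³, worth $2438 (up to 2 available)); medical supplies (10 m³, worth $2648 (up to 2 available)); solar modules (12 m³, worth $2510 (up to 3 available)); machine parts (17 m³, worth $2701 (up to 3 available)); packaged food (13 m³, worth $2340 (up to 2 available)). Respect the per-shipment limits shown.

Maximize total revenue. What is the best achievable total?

9644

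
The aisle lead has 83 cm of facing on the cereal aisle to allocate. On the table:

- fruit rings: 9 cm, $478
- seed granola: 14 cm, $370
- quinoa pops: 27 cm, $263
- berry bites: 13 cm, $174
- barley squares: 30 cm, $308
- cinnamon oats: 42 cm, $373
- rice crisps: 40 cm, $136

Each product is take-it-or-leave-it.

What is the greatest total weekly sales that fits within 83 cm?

1419

Ranking by ratio (weekly sales/cm): fruit rings 53.11, seed granola 26.43, berry bites 13.38.
A density-first pass picks fruit rings + seed granola + berry bites + barley squares — 1330 at 66 cm.
Replace berry bites with quinoa pops: the trade gains 89 net, giving 1419 at 80 cm.
Every other selection either busts 83 cm or fails to beat 1419.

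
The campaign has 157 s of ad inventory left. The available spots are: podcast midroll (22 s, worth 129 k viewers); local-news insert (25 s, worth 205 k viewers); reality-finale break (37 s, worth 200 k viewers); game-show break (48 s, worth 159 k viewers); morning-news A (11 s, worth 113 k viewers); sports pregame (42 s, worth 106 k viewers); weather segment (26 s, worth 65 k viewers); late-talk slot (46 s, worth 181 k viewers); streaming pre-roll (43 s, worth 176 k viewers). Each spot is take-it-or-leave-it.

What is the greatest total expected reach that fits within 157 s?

828

Filling by ratio: podcast midroll + local-news insert + reality-finale break + morning-news A + streaming pre-roll for 823, with 19 s left unused.
The 43 s tied up in streaming pre-roll is better spent on late-talk slot — total rises to 828 (141 s).
The spare 16 s is too small for any remaining spot, and no exchange beats 828.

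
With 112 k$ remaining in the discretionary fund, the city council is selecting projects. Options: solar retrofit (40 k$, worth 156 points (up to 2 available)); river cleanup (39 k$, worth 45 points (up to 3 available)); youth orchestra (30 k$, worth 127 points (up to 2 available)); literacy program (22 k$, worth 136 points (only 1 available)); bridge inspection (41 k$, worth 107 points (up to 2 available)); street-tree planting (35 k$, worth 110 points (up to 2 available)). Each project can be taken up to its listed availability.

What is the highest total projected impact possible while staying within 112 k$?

448

The ratio heuristic lands on 2×youth orchestra + literacy program (390) but leaves 30 k$ idle.
Replace 2×youth orchestra with 2×solar retrofit: the trade gains 58 net, giving 448 at 102 k$.
No other feasible combination exceeds 448.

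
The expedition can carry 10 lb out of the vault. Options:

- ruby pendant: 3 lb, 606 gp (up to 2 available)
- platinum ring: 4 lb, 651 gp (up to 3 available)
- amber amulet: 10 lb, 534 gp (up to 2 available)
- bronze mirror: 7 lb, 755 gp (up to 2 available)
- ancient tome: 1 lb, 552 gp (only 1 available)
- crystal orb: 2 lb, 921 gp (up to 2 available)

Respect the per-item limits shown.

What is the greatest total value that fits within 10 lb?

A density-first pass picks ruby pendant + ancient tome + 2×crystal orb — 3000 at 8 lb.
The 1 lb tied up in ancient tome is better spent on ruby pendant — total rises to 3054 (10 lb).
No other feasible combination exceeds 3054.

3054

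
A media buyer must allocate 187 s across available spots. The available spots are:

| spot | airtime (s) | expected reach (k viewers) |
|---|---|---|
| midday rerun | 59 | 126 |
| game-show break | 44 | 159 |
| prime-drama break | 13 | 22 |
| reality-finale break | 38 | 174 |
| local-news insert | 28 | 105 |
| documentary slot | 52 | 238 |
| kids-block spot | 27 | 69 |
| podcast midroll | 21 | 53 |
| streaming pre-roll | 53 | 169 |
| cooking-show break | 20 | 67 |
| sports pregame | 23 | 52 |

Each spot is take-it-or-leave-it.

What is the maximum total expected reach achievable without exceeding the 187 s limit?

Ranking by ratio (expected reach/s): reality-finale break 4.58, documentary slot 4.58, local-news insert 3.75.
Best packing: game-show break + reality-finale break + local-news insert + documentary slot + cooking-show break — 182 s, 743 total.

743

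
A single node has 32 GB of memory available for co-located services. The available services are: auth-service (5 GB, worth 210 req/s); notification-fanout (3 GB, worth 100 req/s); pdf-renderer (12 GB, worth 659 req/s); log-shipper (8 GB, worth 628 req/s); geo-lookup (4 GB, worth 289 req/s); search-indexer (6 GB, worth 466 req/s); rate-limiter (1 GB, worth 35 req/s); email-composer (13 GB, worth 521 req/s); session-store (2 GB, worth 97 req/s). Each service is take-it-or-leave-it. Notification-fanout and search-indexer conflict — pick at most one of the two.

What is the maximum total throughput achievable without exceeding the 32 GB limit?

2139

Ranking by ratio (throughput/GB): log-shipper 78.50, search-indexer 77.67, geo-lookup 72.25, pdf-renderer 54.92.
Pdf-renderer + log-shipper + geo-lookup + search-indexer + session-store uses 32 of the 32 GB and totals 2139.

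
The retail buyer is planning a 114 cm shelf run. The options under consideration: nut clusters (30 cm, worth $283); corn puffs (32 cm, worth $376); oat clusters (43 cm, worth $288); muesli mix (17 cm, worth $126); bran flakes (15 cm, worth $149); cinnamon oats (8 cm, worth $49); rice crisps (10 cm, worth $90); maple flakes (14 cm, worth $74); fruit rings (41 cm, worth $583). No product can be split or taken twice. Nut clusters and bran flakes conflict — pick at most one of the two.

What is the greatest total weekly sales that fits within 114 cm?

1332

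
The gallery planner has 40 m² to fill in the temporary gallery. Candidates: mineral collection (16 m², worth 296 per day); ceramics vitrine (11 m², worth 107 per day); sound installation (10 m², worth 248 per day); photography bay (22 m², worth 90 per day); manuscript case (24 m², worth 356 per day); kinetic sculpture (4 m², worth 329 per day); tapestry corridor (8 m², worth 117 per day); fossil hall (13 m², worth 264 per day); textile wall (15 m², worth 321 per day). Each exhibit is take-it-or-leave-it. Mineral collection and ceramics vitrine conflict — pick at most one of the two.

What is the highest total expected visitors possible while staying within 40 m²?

1031

Ranking by ratio (expected visitors/m²): kinetic sculpture 82.25, sound installation 24.80, textile wall 21.40, fossil hall 20.31.
Greedy by ratio would take sound installation + kinetic sculpture + tapestry corridor + textile wall: 37 m² used, total 1015.
Dropping sound installation frees 10 m²; slotting in fossil hall (13 m²) lifts the total to 1031 at 40 m².
Next best is sound installation + kinetic sculpture + tapestry corridor + textile wall at 1015 (37 m²) — short by 16.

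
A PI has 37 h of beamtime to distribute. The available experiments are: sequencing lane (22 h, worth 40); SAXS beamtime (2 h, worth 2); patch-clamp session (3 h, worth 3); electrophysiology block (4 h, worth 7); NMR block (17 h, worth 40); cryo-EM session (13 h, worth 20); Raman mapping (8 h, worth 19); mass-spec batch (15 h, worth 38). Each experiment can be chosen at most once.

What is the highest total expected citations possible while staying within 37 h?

85

A density-first pass picks SAXS beamtime + patch-clamp session + electrophysiology block + Raman mapping + mass-spec batch — 69 at 32 h.
The 13 h tied up in SAXS beamtime and patch-clamp session and Raman mapping is better spent on NMR block — total rises to 85 (36 h).
Next best is SAXS beamtime + patch-clamp session + NMR block + mass-spec batch at 83 (37 h) — short by 2.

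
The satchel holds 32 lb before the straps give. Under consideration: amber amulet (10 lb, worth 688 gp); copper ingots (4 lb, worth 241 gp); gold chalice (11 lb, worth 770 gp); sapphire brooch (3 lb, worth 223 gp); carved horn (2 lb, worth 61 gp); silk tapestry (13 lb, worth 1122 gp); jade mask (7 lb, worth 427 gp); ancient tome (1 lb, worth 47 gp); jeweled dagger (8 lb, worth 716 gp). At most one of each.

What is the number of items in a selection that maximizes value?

Best achievable value is 2608.
One optimal bundle: gold chalice + silk tapestry + jeweled dagger (32 lb).
Any selection reaching 2608 contains exactly 3 items.

3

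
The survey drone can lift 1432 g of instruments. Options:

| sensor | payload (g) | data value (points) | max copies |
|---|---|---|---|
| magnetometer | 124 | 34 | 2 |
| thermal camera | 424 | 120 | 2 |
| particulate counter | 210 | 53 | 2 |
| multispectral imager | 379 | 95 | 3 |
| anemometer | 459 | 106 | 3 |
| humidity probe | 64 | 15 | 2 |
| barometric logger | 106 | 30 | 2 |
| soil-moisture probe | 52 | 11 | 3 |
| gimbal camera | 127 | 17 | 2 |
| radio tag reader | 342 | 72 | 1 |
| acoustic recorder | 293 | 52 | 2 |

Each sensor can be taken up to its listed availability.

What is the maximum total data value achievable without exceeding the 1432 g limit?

394

Best packing: 2×magnetometer + 2×thermal camera + humidity probe + 2×barometric logger + soil-moisture probe — 1424 g, 394 total.
No other feasible combination exceeds 394.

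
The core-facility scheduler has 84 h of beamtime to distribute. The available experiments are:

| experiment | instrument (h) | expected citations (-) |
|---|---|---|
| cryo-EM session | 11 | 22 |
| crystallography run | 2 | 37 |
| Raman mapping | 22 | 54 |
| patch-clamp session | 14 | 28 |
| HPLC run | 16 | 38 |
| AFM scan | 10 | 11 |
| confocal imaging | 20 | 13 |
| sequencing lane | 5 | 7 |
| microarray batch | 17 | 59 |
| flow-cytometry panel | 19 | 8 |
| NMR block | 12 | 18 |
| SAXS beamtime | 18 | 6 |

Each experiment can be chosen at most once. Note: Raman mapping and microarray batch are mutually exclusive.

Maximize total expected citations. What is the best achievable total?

Ranking by ratio (expected citations/h): crystallography run 18.50, microarray batch 3.47, Raman mapping 2.45.
Cryo-EM session + crystallography run + patch-clamp session + HPLC run + AFM scan + microarray batch + NMR block uses 82 of the 84 h and totals 213.

213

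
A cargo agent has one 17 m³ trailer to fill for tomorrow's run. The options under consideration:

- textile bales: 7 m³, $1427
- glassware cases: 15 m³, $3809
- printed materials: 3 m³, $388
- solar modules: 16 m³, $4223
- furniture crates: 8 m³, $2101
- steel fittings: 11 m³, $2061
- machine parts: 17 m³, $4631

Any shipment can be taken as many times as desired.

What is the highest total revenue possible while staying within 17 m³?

4631

By revenue per m³: machine parts 272.41, solar modules 263.94, furniture crates 262.62 lead.
Best packing: machine parts — 17 m³, 4631 total.
Nothing else within 17 m³ beats 4631.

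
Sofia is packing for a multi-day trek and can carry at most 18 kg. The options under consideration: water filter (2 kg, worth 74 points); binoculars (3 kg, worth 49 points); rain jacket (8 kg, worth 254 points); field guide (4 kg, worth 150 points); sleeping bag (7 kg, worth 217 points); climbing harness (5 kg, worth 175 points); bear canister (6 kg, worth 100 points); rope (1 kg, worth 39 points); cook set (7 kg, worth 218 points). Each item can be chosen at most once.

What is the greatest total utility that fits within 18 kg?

618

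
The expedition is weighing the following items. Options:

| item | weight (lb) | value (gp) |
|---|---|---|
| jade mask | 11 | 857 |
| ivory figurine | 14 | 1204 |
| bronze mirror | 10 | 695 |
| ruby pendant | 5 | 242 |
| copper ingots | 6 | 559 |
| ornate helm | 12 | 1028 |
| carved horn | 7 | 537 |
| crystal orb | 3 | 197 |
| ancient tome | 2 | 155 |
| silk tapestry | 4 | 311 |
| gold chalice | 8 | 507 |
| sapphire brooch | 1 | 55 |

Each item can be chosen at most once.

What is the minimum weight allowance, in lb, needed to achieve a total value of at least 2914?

Need the lightest bundle worth ≥ 2914.
ivory figurine + copper ingots + ornate helm + ancient tome reaches 2946 using 34 lb.
No combination under 34 lb hits 2914.

34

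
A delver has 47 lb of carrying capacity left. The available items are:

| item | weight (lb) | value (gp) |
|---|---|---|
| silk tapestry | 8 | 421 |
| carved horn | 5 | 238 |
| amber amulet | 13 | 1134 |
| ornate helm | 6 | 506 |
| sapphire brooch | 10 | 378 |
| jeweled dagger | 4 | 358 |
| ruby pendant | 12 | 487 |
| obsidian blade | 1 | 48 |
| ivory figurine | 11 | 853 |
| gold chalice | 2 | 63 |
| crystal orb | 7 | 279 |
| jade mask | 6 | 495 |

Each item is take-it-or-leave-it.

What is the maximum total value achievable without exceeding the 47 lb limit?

Taking the top-ratio items first gives carved horn + amber amulet + ornate helm + jeweled dagger + obsidian blade + ivory figurine + jade mask for 3632 (46 lb).
Replace obsidian blade with gold chalice: the trade gains 15 net, giving 3647 at 47 lb.
The closest alternative, carved horn + amber amulet + ornate helm + jeweled dagger + obsidian blade + ivory figurine + jade mask, reaches only 3632.

3647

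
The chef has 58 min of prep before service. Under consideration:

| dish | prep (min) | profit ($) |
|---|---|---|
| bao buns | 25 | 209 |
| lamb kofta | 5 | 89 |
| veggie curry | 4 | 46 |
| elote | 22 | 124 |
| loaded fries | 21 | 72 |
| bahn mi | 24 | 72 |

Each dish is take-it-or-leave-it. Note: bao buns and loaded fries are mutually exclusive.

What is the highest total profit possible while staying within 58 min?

The ratio ordering already packs tightly: bao buns + lamb kofta + veggie curry + elote, 56 min, 468.
That's the maximum — no feasible swap from here does better than 468.

468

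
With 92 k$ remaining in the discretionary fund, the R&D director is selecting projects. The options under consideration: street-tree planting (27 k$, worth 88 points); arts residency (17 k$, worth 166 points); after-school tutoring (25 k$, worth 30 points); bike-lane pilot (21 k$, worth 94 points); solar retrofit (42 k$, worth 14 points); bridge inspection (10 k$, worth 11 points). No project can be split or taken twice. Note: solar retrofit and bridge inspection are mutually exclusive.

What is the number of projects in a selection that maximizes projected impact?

4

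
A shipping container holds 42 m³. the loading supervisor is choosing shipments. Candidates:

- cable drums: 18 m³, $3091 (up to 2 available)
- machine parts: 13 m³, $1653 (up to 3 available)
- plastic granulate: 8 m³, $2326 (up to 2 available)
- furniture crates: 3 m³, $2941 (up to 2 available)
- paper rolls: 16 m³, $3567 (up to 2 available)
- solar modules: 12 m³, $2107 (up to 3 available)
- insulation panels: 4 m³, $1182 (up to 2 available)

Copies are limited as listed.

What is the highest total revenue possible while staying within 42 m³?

Greedy by ratio would take 2×plastic granulate + 2×furniture crates + solar modules + 2×insulation panels: 42 m³ used, total 15005.
The 16 m³ tied up in solar modules and insulation panels is better spent on paper rolls — total rises to 15283 (42 m³).
No other feasible combination exceeds 15283.

15283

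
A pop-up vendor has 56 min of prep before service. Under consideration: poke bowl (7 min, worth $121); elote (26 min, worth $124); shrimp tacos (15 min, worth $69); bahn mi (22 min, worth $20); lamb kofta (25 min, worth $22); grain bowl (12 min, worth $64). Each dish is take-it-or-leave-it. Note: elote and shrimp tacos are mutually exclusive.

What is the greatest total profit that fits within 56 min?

309

By profit per min: poke bowl 17.29, grain bowl 5.33, elote 4.77, shrimp tacos 4.60 lead.
Taking poke bowl + elote + grain bowl: 45 min used, 309 in profit.
That's the maximum — no feasible swap from here does better than 309.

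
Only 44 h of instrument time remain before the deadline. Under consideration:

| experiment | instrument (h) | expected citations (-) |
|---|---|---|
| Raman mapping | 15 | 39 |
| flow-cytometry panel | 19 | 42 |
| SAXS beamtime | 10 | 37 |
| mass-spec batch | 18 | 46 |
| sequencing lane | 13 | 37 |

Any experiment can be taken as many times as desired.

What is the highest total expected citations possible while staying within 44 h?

Best packing: 4×SAXS beamtime — 40 h, 148 total.
Every other selection either busts 44 h or fails to beat 148.

148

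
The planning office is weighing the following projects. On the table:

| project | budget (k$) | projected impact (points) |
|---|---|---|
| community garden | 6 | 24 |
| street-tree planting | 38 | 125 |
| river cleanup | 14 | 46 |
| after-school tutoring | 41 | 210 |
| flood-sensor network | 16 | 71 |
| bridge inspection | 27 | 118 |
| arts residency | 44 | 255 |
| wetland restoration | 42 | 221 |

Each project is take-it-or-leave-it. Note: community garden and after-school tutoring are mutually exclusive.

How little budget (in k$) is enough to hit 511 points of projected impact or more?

Minimise k$ subject to total projected impact ≥ 511.
Taking river cleanup + after-school tutoring + arts residency gives 511 (≥ 511) for 99 k$.
Any bundle with less than 99 k$ falls short of 511.

99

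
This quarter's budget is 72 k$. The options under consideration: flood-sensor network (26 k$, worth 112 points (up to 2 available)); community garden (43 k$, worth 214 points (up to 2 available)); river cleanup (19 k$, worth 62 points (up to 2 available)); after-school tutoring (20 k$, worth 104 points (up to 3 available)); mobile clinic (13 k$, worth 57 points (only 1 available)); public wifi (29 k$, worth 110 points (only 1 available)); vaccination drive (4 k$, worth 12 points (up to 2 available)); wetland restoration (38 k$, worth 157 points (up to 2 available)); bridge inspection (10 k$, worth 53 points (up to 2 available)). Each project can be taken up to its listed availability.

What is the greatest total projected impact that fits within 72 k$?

A density-first pass picks 2×after-school tutoring + 2×vaccination drive + 2×bridge inspection — 338 at 68 k$.
Dropping 2×vaccination drive and bridge inspection frees 18 k$; slotting in after-school tutoring (20 k$) lifts the total to 365 at 70 k$.

365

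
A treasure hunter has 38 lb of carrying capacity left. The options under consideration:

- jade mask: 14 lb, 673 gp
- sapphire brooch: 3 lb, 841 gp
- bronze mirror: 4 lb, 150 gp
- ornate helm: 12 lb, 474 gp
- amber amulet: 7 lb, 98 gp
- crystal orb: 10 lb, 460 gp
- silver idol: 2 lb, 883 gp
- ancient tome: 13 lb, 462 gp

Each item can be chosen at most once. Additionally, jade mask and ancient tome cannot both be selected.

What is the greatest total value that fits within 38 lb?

Density check — silver idol 441.50, sapphire brooch 280.33, jade mask 48.07 are the best per lb.
A density-first pass picks jade mask + sapphire brooch + bronze mirror + crystal orb + silver idol — 3007 at 33 lb.
The 10 lb tied up in crystal orb is better spent on ornate helm — total rises to 3021 (35 lb).
Every other selection either busts 38 lb or breaks a pairing rule or fails to beat 3021.

3021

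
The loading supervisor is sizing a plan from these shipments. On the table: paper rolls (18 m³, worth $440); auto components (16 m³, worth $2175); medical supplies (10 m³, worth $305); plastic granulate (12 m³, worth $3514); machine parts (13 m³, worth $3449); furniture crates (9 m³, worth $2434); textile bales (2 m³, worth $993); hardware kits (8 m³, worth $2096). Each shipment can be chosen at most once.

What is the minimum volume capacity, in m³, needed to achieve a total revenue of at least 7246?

27

Minimise m³ subject to total revenue ≥ 7246.
plastic granulate + machine parts + textile bales: 7956 revenue at 27 m³.
No combination under 27 m³ hits 7246.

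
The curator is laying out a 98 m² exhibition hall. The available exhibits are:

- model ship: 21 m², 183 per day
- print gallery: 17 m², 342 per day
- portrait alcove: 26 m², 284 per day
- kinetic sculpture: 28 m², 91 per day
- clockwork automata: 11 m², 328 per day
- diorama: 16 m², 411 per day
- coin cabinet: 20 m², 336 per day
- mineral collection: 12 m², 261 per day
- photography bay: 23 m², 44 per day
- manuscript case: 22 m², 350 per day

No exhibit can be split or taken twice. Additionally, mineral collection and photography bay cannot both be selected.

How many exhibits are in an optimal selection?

Best achievable expected visitors is 2028.
print gallery + clockwork automata + diorama + coin cabinet + mineral collection + manuscript case hits 2028 at 98 m².
All optima have 6 exhibits.

6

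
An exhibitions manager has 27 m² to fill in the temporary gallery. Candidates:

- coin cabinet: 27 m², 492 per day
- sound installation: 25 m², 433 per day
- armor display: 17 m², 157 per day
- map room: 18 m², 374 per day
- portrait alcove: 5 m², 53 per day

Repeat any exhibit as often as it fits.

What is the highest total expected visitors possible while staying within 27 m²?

492

Density check — map room 20.78, coin cabinet 18.22, sound installation 17.32, portrait alcove 10.60 are the best per m².
Taking the top-ratio exhibits first gives map room + portrait alcove for 427 (23 m²).
Replace map room and portrait alcove with coin cabinet: the trade gains 65 net, giving 492 at 27 m².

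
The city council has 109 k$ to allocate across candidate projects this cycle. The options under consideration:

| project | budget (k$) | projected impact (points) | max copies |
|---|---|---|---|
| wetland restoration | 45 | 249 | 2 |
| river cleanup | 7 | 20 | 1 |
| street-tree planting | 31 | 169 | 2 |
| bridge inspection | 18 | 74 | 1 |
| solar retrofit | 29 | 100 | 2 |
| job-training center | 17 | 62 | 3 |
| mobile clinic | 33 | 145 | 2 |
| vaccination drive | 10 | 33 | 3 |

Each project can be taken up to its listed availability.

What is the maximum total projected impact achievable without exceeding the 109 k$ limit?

587

The ratio heuristic lands on 2×wetland restoration + bridge inspection (572) but leaves 1 k$ idle.
Replace wetland restoration and bridge inspection with 2×street-tree planting: the trade gains 15 net, giving 587 at 107 k$.
Every other selection either busts 109 k$ or exceeds an availability limit or fails to beat 587.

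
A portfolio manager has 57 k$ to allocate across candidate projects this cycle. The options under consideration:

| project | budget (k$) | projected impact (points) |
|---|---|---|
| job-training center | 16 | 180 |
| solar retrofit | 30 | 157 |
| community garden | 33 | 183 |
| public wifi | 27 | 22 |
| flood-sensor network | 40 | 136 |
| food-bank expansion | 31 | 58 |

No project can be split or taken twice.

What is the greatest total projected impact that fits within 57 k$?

By projected impact per k$: job-training center 11.25, community garden 5.55, solar retrofit 5.23 lead.
The ratio ordering already packs tightly: job-training center + community garden, 49 k$, 363.

363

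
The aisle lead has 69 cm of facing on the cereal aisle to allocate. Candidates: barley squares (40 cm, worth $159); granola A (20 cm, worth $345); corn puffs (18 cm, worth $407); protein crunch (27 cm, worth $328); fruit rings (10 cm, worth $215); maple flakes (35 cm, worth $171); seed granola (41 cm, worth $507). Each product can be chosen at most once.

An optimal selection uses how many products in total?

Best achievable weekly sales is 1129.
corn puffs + fruit rings + seed granola hits 1129 at 69 cm.
Every optimal selection uses 3 products.

3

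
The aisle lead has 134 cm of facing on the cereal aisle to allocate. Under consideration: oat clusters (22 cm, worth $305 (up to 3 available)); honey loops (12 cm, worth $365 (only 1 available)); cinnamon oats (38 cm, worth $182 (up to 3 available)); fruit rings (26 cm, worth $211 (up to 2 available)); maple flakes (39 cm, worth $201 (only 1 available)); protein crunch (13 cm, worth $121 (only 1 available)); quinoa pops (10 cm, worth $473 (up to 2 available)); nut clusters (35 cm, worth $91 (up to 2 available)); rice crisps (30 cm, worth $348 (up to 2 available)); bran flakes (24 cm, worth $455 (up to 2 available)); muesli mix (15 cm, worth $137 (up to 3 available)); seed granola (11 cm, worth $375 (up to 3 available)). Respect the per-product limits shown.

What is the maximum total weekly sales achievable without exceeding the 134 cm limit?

Filling by ratio: honey loops + protein crunch + 2×quinoa pops + 2×bran flakes + 3×seed granola for 3467, with 8 cm left unused.
Dropping protein crunch and bran flakes frees 37 cm; slotting in 2×oat clusters (44 cm) lifts the total to 3501 at 133 cm.

3501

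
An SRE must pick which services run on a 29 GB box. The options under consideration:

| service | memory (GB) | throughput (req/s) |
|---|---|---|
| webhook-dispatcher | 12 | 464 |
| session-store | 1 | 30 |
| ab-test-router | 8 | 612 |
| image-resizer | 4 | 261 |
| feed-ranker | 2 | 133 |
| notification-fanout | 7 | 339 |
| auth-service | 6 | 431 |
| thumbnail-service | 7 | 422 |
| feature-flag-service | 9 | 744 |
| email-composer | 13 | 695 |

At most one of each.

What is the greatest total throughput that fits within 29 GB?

2181

By throughput per GB: feature-flag-service 82.67, ab-test-router 76.50, auth-service 71.83, feed-ranker 66.50 lead.
Best packing: ab-test-router + image-resizer + feed-ranker + auth-service + feature-flag-service — 29 GB, 2181 total.
Nothing else within 29 GB beats 2181.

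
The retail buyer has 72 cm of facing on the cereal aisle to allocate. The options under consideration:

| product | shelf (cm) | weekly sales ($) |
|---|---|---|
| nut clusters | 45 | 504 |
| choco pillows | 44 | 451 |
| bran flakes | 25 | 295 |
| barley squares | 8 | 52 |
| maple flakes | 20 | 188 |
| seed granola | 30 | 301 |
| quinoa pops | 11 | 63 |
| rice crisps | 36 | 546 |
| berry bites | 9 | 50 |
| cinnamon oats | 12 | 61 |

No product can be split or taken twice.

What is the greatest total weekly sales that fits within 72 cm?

904

Filling by ratio: bran flakes + barley squares + rice crisps for 893, with 3 cm left unused.
Replace barley squares with quinoa pops: the trade gains 11 net, giving 904 at 72 cm.
Nothing else within 72 cm beats 904.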